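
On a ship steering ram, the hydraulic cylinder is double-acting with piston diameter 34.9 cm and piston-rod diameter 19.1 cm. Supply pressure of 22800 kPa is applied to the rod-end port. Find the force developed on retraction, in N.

F ≈ 1.53e6 N

Rod-side annular area A_ann = π/4 × (34.9² − 19.1²) = 670.1 cm^2
On retraction the pressure acts on the annular area (bore minus rod).
F = P × A_ann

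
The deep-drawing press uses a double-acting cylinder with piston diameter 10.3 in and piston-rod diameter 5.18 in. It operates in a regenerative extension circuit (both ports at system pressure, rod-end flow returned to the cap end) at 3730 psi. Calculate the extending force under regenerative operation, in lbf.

F ≈ 78600 lbf

With equal pressure on both faces, forces on the annular region cancel; the net push is pressure × rod cross-section.
Rod cross-section A_rod = π/4 × (5.18 in)² = 21.07 in^2
F = P × A_rod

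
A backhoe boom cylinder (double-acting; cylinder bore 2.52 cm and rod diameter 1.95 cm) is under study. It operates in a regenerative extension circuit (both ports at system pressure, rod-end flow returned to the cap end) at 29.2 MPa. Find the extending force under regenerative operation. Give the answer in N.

F ≈ 8720 N

With equal pressure on both faces, forces on the annular region cancel; the net push is pressure × rod cross-section.
Rod cross-section A_rod = π/4 × (1.95 cm)² = 2.986 cm^2
F = P × A_rod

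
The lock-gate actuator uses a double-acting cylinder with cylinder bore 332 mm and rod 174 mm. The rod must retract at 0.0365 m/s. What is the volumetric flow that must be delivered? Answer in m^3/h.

Q ≈ 8.25 m^3/h

Rod-side annular area A_ann = π/4 × (332² − 174²) = 62790 mm^2
Q = A × v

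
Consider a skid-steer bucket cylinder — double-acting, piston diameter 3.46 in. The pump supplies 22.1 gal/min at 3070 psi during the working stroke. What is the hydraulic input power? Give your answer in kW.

Hydraulic power = P × Q

W ≈ 29.5 kW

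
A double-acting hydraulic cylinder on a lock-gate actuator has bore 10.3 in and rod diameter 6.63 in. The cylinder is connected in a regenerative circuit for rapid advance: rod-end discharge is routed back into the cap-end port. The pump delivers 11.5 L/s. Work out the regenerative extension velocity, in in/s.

v ≈ 20.3 in/s

In regeneration the rod-end outflow joins the pump flow into the cap end, so the net volume the pump must supply per unit advance equals the rod cross-section area.
Rod cross-section A_rod = π/4 × (6.63 in)² = 34.52 in^2
v = Q_pump / A_rod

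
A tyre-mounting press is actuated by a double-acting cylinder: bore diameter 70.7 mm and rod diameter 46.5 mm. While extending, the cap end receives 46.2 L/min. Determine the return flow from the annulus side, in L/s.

Q_out ≈ 0.437 L/s

Cap-side area A_cap = π/4 × (70.7 mm)² = 3926 mm^2
Rod-side annular area A_ann = π/4 × (70.7² − 46.5²) = 2228 mm^2
Piston speed v = Q_in/A_cap; rod-end outflow Q_out = v × A_ann = Q_in × A_ann/A_cap.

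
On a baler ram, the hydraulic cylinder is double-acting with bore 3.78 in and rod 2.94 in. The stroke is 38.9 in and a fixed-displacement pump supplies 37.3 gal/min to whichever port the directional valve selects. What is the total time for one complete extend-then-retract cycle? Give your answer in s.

t ≈ 4.24 s

Cap-side area A_cap = π/4 × (3.78 in)² = 11.22 in^2
Rod-side annular area A_ann = π/4 × (3.78² − 2.94²) = 4.433 in^2
t_ext = A_cap·L/Q = 3.040 s
t_ret = A_ann·L/Q = 1.201 s
t_cycle = t_ext + t_ret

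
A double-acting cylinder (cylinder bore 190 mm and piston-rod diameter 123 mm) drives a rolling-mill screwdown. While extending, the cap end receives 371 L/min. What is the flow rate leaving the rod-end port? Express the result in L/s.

Cap-side area A_cap = π/4 × (190 mm)² = 28350 mm^2
Rod-side annular area A_ann = π/4 × (190² − 123²) = 16470 mm^2
Piston speed v = Q_in/A_cap; rod-end outflow Q_out = v × A_ann = Q_in × A_ann/A_cap.

Q_out ≈ 3.59 L/s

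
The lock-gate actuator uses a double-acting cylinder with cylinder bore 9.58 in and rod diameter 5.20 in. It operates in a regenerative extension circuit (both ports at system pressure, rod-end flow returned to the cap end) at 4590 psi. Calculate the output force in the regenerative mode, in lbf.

With equal pressure on both faces, forces on the annular region cancel; the net push is pressure × rod cross-section.
Rod cross-section A_rod = π/4 × (5.20 in)² = 21.24 in^2
F = P × A_rod

F ≈ 97500 lbf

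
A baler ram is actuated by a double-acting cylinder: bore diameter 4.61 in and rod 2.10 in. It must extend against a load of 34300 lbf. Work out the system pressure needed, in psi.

Cap-side area A_cap = π/4 × (4.61 in)² = 16.69 in^2
P = F / A = 34300 lbf / A

P ≈ 2050 psi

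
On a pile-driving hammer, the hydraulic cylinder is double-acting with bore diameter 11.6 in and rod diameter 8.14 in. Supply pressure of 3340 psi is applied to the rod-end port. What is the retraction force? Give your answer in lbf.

Rod-side annular area A_ann = π/4 × (11.6² − 8.14²) = 53.64 in^2
On retraction the pressure acts on the annular area (bore minus rod).
F = P × A_ann

F ≈ 1.79e5 lbf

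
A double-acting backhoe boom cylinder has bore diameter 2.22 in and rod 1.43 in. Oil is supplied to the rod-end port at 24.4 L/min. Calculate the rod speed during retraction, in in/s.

v ≈ 11.0 in/s

Rod-side annular area A_ann = π/4 × (2.22² − 1.43²) = 2.265 in^2
Flow into the rod-end port fills the annular volume.
v = Q / A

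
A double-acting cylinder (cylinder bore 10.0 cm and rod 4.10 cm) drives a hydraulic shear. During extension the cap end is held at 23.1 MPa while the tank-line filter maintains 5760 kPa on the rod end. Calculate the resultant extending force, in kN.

F ≈ 144 kN

Cap-side area A_cap = π/4 × (10.0 cm)² = 78.54 cm^2
Rod-side annular area A_ann = π/4 × (10.0² − 4.10²) = 65.34 cm^2
Net thrust = P_cap·A_cap − P_rod·A_ann = 181.4 kN − 37.63 kN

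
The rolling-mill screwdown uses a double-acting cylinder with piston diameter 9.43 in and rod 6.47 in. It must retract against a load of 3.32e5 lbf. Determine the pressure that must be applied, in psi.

Rod-side annular area A_ann = π/4 × (9.43² − 6.47²) = 36.96 in^2
Retraction: pressure acts on the annular area.
P = F / A = 3.32e5 lbf / A

P ≈ 8980 psi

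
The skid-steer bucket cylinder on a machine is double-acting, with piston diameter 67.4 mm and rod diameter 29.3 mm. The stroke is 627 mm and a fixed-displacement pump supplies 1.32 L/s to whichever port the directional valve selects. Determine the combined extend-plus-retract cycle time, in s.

Cap-side area A_cap = π/4 × (67.4 mm)² = 3568 mm^2
Rod-side annular area A_ann = π/4 × (67.4² − 29.3²) = 2894 mm^2
t_ext = A_cap·L/Q = 1.695 s
t_ret = A_ann·L/Q = 1.374 s
t_cycle = t_ext + t_ret

t ≈ 3.07 s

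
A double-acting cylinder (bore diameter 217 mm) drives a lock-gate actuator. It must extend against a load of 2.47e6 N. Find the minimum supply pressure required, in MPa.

P ≈ 66.8 MPa

Cap-side area A_cap = π/4 × (217 mm)² = 36980 mm^2
P = F / A = 2.47e6 N / A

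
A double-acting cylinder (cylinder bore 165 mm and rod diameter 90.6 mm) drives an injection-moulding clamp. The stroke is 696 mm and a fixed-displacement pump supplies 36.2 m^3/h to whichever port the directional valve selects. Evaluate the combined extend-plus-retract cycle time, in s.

t ≈ 2.51 s

Cap-side area A_cap = π/4 × (165 mm)² = 21380 mm^2
Rod-side annular area A_ann = π/4 × (165² − 90.6²) = 14940 mm^2
t_ext = A_cap·L/Q = 1.480 s
t_ret = A_ann·L/Q = 1.034 s
t_cycle = t_ext + t_ret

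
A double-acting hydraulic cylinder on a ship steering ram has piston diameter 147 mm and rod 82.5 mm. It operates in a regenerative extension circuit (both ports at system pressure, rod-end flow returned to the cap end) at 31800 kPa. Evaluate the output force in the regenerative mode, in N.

With equal pressure on both faces, forces on the annular region cancel; the net push is pressure × rod cross-section.
Rod cross-section A_rod = π/4 × (82.5 mm)² = 5346 mm^2
F = P × A_rod

F ≈ 1.70e5 N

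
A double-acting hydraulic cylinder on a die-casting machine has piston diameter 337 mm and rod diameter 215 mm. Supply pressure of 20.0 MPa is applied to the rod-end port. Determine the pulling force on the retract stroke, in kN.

F ≈ 1060 kN

Rod-side annular area A_ann = π/4 × (337² − 215²) = 52890 mm^2
On retraction the pressure acts on the annular area (bore minus rod).
F = P × A_ann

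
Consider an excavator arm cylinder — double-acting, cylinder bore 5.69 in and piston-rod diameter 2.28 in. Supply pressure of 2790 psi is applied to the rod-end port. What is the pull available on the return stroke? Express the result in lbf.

Rod-side annular area A_ann = π/4 × (5.69² − 2.28²) = 21.35 in^2
On retraction the pressure acts on the annular area (bore minus rod).
F = P × A_ann

F ≈ 59600 lbf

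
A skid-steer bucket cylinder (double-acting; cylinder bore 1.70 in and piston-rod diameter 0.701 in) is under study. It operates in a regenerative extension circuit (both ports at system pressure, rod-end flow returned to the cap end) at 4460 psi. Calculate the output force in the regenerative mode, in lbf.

F ≈ 1720 lbf

With equal pressure on both faces, forces on the annular region cancel; the net push is pressure × rod cross-section.
Rod cross-section A_rod = π/4 × (0.701 in)² = 0.3859 in^2
F = P × A_rod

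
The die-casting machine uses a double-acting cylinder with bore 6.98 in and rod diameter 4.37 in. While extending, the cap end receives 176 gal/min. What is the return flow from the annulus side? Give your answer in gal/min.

Cap-side area A_cap = π/4 × (6.98 in)² = 38.26 in^2
Rod-side annular area A_ann = π/4 × (6.98² − 4.37²) = 23.27 in^2
Piston speed v = Q_in/A_cap; rod-end outflow Q_out = v × A_ann = Q_in × A_ann/A_cap.

Q_out ≈ 107 gal/min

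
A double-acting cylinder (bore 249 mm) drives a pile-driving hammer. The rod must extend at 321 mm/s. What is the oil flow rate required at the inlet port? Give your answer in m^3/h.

Cap-side area A_cap = π/4 × (249 mm)² = 48700 mm^2
Q = A × v

Q ≈ 56.3 m^3/h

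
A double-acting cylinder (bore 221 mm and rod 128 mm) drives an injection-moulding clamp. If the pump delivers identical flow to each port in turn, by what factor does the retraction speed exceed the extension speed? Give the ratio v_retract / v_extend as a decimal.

v_ret/v_ext ≈ 1.50

Cap-side area A_cap = π/4 × (221 mm)² = 38360 mm^2
Rod-side annular area A_ann = π/4 × (221² − 128²) = 25490 mm^2
For equal Q, v ∝ 1/A, so v_ret/v_ext = A_cap/A_ann.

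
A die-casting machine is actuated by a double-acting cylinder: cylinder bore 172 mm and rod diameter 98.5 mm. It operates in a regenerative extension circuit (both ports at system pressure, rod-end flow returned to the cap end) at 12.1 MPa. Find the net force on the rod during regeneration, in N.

F ≈ 92200 N

With equal pressure on both faces, forces on the annular region cancel; the net push is pressure × rod cross-section.
Rod cross-section A_rod = π/4 × (98.5 mm)² = 7620 mm^2
F = P × A_rod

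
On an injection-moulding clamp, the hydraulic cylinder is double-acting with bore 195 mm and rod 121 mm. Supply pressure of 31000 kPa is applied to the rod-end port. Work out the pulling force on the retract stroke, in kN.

F ≈ 569 kN

Rod-side annular area A_ann = π/4 × (195² − 121²) = 18370 mm^2
On retraction the pressure acts on the annular area (bore minus rod).
F = P × A_ann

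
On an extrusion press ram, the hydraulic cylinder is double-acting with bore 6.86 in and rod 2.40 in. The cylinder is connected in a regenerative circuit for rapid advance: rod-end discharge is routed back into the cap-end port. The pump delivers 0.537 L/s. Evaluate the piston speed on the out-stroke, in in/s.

In regeneration the rod-end outflow joins the pump flow into the cap end, so the net volume the pump must supply per unit advance equals the rod cross-section area.
Rod cross-section A_rod = π/4 × (2.40 in)² = 4.524 in^2
v = Q_pump / A_rod

v ≈ 7.24 in/s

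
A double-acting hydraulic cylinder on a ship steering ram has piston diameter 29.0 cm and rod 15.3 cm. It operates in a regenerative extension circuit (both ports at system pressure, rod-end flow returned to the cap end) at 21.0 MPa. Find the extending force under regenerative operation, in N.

With equal pressure on both faces, forces on the annular region cancel; the net push is pressure × rod cross-section.
Rod cross-section A_rod = π/4 × (15.3 cm)² = 183.9 cm^2
F = P × A_rod

F ≈ 3.86e5 N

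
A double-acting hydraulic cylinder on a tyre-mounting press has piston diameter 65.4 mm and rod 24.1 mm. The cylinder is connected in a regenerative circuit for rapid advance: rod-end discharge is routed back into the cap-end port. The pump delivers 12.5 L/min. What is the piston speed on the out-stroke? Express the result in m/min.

In regeneration the rod-end outflow joins the pump flow into the cap end, so the net volume the pump must supply per unit advance equals the rod cross-section area.
Rod cross-section A_rod = π/4 × (24.1 mm)² = 456.2 mm^2
v = Q_pump / A_rod

v ≈ 27.4 m/min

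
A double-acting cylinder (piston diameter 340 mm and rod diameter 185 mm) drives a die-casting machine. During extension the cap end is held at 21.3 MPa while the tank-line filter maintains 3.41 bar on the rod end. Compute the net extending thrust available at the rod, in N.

Cap-side area A_cap = π/4 × (340 mm)² = 90790 mm^2
Rod-side annular area A_ann = π/4 × (340² − 185²) = 63910 mm^2
Net thrust = P_cap·A_cap − P_rod·A_ann = 1.934e6 N − 21790 N

F ≈ 1.91e6 N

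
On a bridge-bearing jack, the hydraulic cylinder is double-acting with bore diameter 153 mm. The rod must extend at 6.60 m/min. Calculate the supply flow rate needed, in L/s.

Cap-side area A_cap = π/4 × (153 mm)² = 18390 mm^2
Q = A × v

Q ≈ 2.02 L/s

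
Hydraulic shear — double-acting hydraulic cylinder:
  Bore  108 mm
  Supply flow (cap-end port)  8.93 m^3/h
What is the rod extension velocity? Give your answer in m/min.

Cap-side area A_cap = π/4 × (108 mm)² = 9161 mm^2
v = Q / A

v ≈ 16.2 m/min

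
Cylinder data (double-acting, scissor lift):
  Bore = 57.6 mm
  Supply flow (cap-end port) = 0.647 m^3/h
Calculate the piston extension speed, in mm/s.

v ≈ 69.0 mm/s

Cap-side area A_cap = π/4 × (57.6 mm)² = 2606 mm^2
v = Q / A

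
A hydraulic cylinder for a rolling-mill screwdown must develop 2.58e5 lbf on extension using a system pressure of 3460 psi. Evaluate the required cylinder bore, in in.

Extension force acts on the full piston face: F = P × (π/4)D².
D = √(4F / (πP)) = √(4 × 2.58e5 lbf / (π × 3460 psi))

D ≈ 9.74 in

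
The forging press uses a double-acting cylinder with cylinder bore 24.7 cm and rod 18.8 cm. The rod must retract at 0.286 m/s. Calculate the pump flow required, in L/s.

Q ≈ 5.76 L/s

Rod-side annular area A_ann = π/4 × (24.7² − 18.8²) = 201.6 cm^2
Q = A × v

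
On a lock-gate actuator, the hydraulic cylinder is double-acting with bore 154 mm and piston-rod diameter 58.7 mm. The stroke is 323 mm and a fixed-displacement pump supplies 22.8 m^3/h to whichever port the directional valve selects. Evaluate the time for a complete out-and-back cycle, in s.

Cap-side area A_cap = π/4 × (154 mm)² = 18630 mm^2
Rod-side annular area A_ann = π/4 × (154² − 58.7²) = 15920 mm^2
t_ext = A_cap·L/Q = 0.9500 s
t_ret = A_ann·L/Q = 0.8119 s
t_cycle = t_ext + t_ret

t ≈ 1.76 s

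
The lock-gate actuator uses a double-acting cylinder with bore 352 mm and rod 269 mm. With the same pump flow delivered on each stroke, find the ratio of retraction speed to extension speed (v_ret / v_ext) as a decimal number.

Cap-side area A_cap = π/4 × (352 mm)² = 97310 mm^2
Rod-side annular area A_ann = π/4 × (352² − 269²) = 40480 mm^2
For equal Q, v ∝ 1/A, so v_ret/v_ext = A_cap/A_ann.

v_ret/v_ext ≈ 2.40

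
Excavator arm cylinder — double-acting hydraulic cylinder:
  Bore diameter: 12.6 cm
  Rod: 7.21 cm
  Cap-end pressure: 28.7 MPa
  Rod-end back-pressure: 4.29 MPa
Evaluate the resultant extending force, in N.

Cap-side area A_cap = π/4 × (12.6 cm)² = 124.7 cm^2
Rod-side annular area A_ann = π/4 × (12.6² − 7.21²) = 83.86 cm^2
Net thrust = P_cap·A_cap − P_rod·A_ann = 3.579e5 N − 35980 N

F ≈ 3.22e5 N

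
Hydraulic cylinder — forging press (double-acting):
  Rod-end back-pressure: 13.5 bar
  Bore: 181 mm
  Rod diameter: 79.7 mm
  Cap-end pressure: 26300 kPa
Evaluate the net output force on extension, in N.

F ≈ 6.49e5 N

Cap-side area A_cap = π/4 × (181 mm)² = 25730 mm^2
Rod-side annular area A_ann = π/4 × (181² − 79.7²) = 20740 mm^2
Net thrust = P_cap·A_cap − P_rod·A_ann = 6.767e5 N − 28000 N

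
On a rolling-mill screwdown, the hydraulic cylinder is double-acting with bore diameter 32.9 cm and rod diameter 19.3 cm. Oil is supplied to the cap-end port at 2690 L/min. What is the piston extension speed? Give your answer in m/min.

v ≈ 31.6 m/min

Cap-side area A_cap = π/4 × (32.9 cm)² = 850.1 cm^2
v = Q / A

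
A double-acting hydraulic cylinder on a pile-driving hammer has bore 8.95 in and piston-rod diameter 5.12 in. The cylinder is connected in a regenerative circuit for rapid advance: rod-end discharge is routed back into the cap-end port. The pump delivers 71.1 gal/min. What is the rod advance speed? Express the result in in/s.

In regeneration the rod-end outflow joins the pump flow into the cap end, so the net volume the pump must supply per unit advance equals the rod cross-section area.
Rod cross-section A_rod = π/4 × (5.12 in)² = 20.59 in^2
v = Q_pump / A_rod

v ≈ 13.3 in/s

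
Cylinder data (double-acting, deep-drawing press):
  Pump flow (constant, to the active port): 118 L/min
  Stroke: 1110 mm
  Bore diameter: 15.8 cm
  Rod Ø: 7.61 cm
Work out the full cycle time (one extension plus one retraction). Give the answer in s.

t ≈ 19.6 s

Cap-side area A_cap = π/4 × (15.8 cm)² = 196.1 cm^2
Rod-side annular area A_ann = π/4 × (15.8² − 7.61²) = 150.6 cm^2
t_ext = A_cap·L/Q = 11.07 s
t_ret = A_ann·L/Q = 8.499 s
t_cycle = t_ext + t_ret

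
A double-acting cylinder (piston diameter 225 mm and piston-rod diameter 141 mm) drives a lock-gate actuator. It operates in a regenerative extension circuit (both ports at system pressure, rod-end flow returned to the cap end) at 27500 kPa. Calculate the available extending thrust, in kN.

F ≈ 429 kN

With equal pressure on both faces, forces on the annular region cancel; the net push is pressure × rod cross-section.
Rod cross-section A_rod = π/4 × (141 mm)² = 15610 mm^2
F = P × A_rod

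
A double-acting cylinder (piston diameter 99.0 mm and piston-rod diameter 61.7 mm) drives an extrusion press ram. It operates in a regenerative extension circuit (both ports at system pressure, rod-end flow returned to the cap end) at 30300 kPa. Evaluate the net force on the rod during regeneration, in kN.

F ≈ 90.6 kN

With equal pressure on both faces, forces on the annular region cancel; the net push is pressure × rod cross-section.
Rod cross-section A_rod = π/4 × (61.7 mm)² = 2990 mm^2
F = P × A_rod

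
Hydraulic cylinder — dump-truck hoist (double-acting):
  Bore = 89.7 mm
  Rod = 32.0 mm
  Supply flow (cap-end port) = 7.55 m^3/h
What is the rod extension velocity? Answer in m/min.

Cap-side area A_cap = π/4 × (89.7 mm)² = 6319 mm^2
v = Q / A

v ≈ 19.9 m/min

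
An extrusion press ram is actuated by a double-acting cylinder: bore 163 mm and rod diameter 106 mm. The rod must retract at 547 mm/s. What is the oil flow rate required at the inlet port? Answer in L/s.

Q ≈ 6.59 L/s

Rod-side annular area A_ann = π/4 × (163² − 106²) = 12040 mm^2
Q = A × v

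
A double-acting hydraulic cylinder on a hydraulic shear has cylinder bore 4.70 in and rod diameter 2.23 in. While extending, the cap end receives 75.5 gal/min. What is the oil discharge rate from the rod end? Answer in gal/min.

Cap-side area A_cap = π/4 × (4.70 in)² = 17.35 in^2
Rod-side annular area A_ann = π/4 × (4.70² − 2.23²) = 13.44 in^2
Piston speed v = Q_in/A_cap; rod-end outflow Q_out = v × A_ann = Q_in × A_ann/A_cap.

Q_out ≈ 58.5 gal/min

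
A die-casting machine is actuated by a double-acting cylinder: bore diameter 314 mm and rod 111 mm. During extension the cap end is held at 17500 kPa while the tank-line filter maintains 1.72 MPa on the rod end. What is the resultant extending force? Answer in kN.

Cap-side area A_cap = π/4 × (314 mm)² = 77440 mm^2
Rod-side annular area A_ann = π/4 × (314² − 111²) = 67760 mm^2
Net thrust = P_cap·A_cap − P_rod·A_ann = 1355 kN − 116.5 kN

F ≈ 1240 kN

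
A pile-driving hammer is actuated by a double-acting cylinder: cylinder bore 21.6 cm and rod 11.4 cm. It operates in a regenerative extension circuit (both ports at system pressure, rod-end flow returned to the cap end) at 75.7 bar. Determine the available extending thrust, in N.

F ≈ 77300 N

With equal pressure on both faces, forces on the annular region cancel; the net push is pressure × rod cross-section.
Rod cross-section A_rod = π/4 × (11.4 cm)² = 102.1 cm^2
F = P × A_rod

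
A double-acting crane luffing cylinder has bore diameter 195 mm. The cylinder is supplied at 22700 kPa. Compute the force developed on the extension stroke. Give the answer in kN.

F ≈ 678 kN

Cap-side area A_cap = π/4 × (195 mm)² = 29860 mm^2
F = P × A_cap = 22700 kPa × A_cap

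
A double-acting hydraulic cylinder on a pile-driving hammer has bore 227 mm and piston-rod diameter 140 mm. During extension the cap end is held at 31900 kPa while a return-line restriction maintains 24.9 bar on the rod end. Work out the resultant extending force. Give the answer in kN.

Cap-side area A_cap = π/4 × (227 mm)² = 40470 mm^2
Rod-side annular area A_ann = π/4 × (227² − 140²) = 25080 mm^2
Net thrust = P_cap·A_cap − P_rod·A_ann = 1291 kN − 62.44 kN

F ≈ 1230 kN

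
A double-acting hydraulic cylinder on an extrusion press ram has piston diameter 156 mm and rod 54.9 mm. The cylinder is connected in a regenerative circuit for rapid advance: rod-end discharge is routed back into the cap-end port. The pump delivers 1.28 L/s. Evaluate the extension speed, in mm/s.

v ≈ 541 mm/s

In regeneration the rod-end outflow joins the pump flow into the cap end, so the net volume the pump must supply per unit advance equals the rod cross-section area.
Rod cross-section A_rod = π/4 × (54.9 mm)² = 2367 mm^2
v = Q_pump / A_rod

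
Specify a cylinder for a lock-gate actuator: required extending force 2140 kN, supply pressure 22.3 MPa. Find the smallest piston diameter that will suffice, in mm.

Extension force acts on the full piston face: F = P × (π/4)D².
D = √(4F / (πP)) = √(4 × 2140 kN / (π × 22.3 MPa))

D ≈ 350 mm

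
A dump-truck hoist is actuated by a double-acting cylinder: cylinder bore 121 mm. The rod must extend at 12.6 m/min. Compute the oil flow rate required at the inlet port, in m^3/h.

Q ≈ 8.69 m^3/h

Cap-side area A_cap = π/4 × (121 mm)² = 11500 mm^2
Q = A × v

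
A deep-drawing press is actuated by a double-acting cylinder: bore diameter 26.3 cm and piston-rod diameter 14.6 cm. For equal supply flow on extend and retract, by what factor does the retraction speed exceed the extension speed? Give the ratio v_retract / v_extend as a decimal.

v_ret/v_ext ≈ 1.45

Cap-side area A_cap = π/4 × (26.3 cm)² = 543.3 cm^2
Rod-side annular area A_ann = π/4 × (26.3² − 14.6²) = 375.8 cm^2
For equal Q, v ∝ 1/A, so v_ret/v_ext = A_cap/A_ann.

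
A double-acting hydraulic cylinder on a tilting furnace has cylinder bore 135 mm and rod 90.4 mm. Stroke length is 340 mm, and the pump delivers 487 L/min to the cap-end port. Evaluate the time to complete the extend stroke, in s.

Cap-side area A_cap = π/4 × (135 mm)² = 14310 mm^2
Swept volume V = A × L; t = V / Q = A·L / Q

t ≈ 0.600 s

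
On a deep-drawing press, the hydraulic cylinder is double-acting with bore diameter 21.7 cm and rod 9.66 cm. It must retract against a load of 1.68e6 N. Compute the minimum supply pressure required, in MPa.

Rod-side annular area A_ann = π/4 × (21.7² − 9.66²) = 296.5 cm^2
Retraction: pressure acts on the annular area.
P = F / A = 1.68e6 N / A

P ≈ 56.7 MPa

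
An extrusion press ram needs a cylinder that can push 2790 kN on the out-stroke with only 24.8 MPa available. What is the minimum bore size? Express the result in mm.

D ≈ 378 mm

Extension force acts on the full piston face: F = P × (π/4)D².
D = √(4F / (πP)) = √(4 × 2790 kN / (π × 24.8 MPa))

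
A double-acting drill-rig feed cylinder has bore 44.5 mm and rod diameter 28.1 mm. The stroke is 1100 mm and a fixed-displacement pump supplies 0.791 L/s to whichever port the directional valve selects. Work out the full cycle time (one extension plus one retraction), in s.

Cap-side area A_cap = π/4 × (44.5 mm)² = 1555 mm^2
Rod-side annular area A_ann = π/4 × (44.5² − 28.1²) = 935.1 mm^2
t_ext = A_cap·L/Q = 2.163 s
t_ret = A_ann·L/Q = 1.300 s
t_cycle = t_ext + t_ret

t ≈ 3.46 s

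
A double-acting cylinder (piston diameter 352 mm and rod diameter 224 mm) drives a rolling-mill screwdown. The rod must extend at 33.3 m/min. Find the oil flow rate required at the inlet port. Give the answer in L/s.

Cap-side area A_cap = π/4 × (352 mm)² = 97310 mm^2
Q = A × v

Q ≈ 54.0 L/s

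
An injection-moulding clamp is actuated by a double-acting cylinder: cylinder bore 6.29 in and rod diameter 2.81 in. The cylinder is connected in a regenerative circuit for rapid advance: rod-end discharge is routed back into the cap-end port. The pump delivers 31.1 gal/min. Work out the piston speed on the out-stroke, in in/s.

In regeneration the rod-end outflow joins the pump flow into the cap end, so the net volume the pump must supply per unit advance equals the rod cross-section area.
Rod cross-section A_rod = π/4 × (2.81 in)² = 6.202 in^2
v = Q_pump / A_rod

v ≈ 19.3 in/s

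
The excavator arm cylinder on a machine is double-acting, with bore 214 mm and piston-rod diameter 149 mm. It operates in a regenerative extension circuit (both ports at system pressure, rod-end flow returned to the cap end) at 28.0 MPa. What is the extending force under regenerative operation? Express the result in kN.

With equal pressure on both faces, forces on the annular region cancel; the net push is pressure × rod cross-section.
Rod cross-section A_rod = π/4 × (149 mm)² = 17440 mm^2
F = P × A_rod

F ≈ 488 kN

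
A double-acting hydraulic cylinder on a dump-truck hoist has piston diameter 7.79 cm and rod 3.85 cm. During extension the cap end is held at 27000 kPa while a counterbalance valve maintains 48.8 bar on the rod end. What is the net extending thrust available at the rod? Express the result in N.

F ≈ 1.11e5 N

Cap-side area A_cap = π/4 × (7.79 cm)² = 47.66 cm^2
Rod-side annular area A_ann = π/4 × (7.79² − 3.85²) = 36.02 cm^2
Net thrust = P_cap·A_cap − P_rod·A_ann = 1.287e5 N − 17580 N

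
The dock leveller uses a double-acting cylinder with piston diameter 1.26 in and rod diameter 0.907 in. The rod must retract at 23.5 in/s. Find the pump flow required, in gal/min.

Q ≈ 3.67 gal/min

Rod-side annular area A_ann = π/4 × (1.26² − 0.907²) = 0.6008 in^2
Q = A × v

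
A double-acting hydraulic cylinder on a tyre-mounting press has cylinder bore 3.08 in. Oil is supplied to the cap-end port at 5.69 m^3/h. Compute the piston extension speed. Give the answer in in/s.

v ≈ 12.9 in/s

Cap-side area A_cap = π/4 × (3.08 in)² = 7.451 in^2
v = Q / A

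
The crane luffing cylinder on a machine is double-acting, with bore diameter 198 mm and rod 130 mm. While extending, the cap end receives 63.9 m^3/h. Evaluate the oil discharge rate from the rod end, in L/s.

Cap-side area A_cap = π/4 × (198 mm)² = 30790 mm^2
Rod-side annular area A_ann = π/4 × (198² − 130²) = 17520 mm^2
Piston speed v = Q_in/A_cap; rod-end outflow Q_out = v × A_ann = Q_in × A_ann/A_cap.

Q_out ≈ 10.1 L/s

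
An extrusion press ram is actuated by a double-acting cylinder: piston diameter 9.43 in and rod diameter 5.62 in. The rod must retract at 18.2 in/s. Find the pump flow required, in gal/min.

Q ≈ 213 gal/min

Rod-side annular area A_ann = π/4 × (9.43² − 5.62²) = 45.04 in^2
Q = A × v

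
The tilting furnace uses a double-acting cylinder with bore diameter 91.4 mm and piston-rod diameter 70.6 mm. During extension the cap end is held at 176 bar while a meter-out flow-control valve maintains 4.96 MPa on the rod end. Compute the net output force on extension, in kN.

F ≈ 102 kN

Cap-side area A_cap = π/4 × (91.4 mm)² = 6561 mm^2
Rod-side annular area A_ann = π/4 × (91.4² − 70.6²) = 2646 mm^2
Net thrust = P_cap·A_cap − P_rod·A_ann = 115.5 kN − 13.13 kN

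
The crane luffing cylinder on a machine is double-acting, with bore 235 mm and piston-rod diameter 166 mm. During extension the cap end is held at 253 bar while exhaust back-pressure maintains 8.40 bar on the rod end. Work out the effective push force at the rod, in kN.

Cap-side area A_cap = π/4 × (235 mm)² = 43370 mm^2
Rod-side annular area A_ann = π/4 × (235² − 166²) = 21730 mm^2
Net thrust = P_cap·A_cap − P_rod·A_ann = 1097 kN − 18.25 kN

F ≈ 1080 kN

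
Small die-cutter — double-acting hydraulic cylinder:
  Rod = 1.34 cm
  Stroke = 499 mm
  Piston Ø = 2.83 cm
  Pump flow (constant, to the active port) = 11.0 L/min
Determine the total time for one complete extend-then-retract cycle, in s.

Cap-side area A_cap = π/4 × (2.83 cm)² = 6.290 cm^2
Rod-side annular area A_ann = π/4 × (2.83² − 1.34²) = 4.880 cm^2
t_ext = A_cap·L/Q = 1.712 s
t_ret = A_ann·L/Q = 1.328 s
t_cycle = t_ext + t_ret

t ≈ 3.04 s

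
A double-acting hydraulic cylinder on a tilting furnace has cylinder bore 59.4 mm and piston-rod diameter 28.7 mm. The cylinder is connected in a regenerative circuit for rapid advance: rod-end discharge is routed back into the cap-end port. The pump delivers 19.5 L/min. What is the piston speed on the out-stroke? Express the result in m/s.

v ≈ 0.502 m/s

In regeneration the rod-end outflow joins the pump flow into the cap end, so the net volume the pump must supply per unit advance equals the rod cross-section area.
Rod cross-section A_rod = π/4 × (28.7 mm)² = 646.9 mm^2
v = Q_pump / A_rod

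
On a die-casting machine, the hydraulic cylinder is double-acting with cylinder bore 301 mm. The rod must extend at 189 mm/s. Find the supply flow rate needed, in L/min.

Q ≈ 807 L/min

Cap-side area A_cap = π/4 × (301 mm)² = 71160 mm^2
Q = A × v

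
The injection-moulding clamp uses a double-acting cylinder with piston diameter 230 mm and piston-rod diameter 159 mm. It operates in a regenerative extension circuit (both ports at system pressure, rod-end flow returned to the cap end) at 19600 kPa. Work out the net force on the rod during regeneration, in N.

F ≈ 3.89e5 N

With equal pressure on both faces, forces on the annular region cancel; the net push is pressure × rod cross-section.
Rod cross-section A_rod = π/4 × (159 mm)² = 19860 mm^2
F = P × A_rod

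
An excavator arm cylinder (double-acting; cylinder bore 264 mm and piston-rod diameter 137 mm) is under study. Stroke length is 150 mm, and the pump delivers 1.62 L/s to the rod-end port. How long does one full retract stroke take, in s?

t ≈ 3.70 s

Rod-side annular area A_ann = π/4 × (264² − 137²) = 40000 mm^2
Swept volume V = A × L; t = V / Q = A·L / Q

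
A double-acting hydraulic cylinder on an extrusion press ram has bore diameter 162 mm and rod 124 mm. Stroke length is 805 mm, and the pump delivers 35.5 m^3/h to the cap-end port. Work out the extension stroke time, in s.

t ≈ 1.68 s

Cap-side area A_cap = π/4 × (162 mm)² = 20610 mm^2
Swept volume V = A × L; t = V / Q = A·L / Q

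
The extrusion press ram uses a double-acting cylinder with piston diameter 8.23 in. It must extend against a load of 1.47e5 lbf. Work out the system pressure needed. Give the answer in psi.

Cap-side area A_cap = π/4 × (8.23 in)² = 53.20 in^2
P = F / A = 1.47e5 lbf / A

P ≈ 2760 psi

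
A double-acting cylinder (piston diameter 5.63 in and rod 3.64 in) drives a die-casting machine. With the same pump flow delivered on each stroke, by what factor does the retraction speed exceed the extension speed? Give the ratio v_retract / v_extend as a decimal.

Cap-side area A_cap = π/4 × (5.63 in)² = 24.89 in^2
Rod-side annular area A_ann = π/4 × (5.63² − 3.64²) = 14.49 in^2
For equal Q, v ∝ 1/A, so v_ret/v_ext = A_cap/A_ann.

v_ret/v_ext ≈ 1.72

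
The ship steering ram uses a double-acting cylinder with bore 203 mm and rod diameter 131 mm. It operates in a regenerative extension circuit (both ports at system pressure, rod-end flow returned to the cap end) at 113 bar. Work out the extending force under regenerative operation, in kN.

F ≈ 152 kN

With equal pressure on both faces, forces on the annular region cancel; the net push is pressure × rod cross-section.
Rod cross-section A_rod = π/4 × (131 mm)² = 13480 mm^2
F = P × A_rod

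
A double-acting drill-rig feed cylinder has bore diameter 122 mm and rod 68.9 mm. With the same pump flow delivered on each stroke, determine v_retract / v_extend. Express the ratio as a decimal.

v_ret/v_ext ≈ 1.47

Cap-side area A_cap = π/4 × (122 mm)² = 11690 mm^2
Rod-side annular area A_ann = π/4 × (122² − 68.9²) = 7961 mm^2
For equal Q, v ∝ 1/A, so v_ret/v_ext = A_cap/A_ann.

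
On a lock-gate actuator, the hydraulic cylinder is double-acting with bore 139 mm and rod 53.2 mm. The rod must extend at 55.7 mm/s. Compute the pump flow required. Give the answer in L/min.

Cap-side area A_cap = π/4 × (139 mm)² = 15170 mm^2
Q = A × v

Q ≈ 50.7 L/min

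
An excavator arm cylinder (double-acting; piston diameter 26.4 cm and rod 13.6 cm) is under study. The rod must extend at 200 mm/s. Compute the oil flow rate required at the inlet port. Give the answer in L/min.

Cap-side area A_cap = π/4 × (26.4 cm)² = 547.4 cm^2
Q = A × v

Q ≈ 657 L/min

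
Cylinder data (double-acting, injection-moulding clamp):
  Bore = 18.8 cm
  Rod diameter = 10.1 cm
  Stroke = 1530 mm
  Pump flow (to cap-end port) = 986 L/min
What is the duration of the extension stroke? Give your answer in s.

Cap-side area A_cap = π/4 × (18.8 cm)² = 277.6 cm^2
Swept volume V = A × L; t = V / Q = A·L / Q

t ≈ 2.58 s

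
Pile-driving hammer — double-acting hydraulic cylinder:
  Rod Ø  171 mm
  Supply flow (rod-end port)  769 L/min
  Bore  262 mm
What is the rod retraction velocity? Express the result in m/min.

v ≈ 24.8 m/min

Rod-side annular area A_ann = π/4 × (262² − 171²) = 30950 mm^2
Flow into the rod-end port fills the annular volume.
v = Q / A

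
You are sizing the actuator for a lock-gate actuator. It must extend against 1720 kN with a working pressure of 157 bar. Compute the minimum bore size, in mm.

D ≈ 373 mm

Extension force acts on the full piston face: F = P × (π/4)D².
D = √(4F / (πP)) = √(4 × 1720 kN / (π × 157 bar))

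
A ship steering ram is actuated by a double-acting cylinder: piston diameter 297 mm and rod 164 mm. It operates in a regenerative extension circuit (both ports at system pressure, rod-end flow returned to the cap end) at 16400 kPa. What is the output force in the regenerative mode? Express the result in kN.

F ≈ 346 kN

With equal pressure on both faces, forces on the annular region cancel; the net push is pressure × rod cross-section.
Rod cross-section A_rod = π/4 × (164 mm)² = 21120 mm^2
F = P × A_rod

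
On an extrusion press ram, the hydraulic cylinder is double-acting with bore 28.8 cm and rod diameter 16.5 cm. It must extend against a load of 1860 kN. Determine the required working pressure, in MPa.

Cap-side area A_cap = π/4 × (28.8 cm)² = 651.4 cm^2
P = F / A = 1860 kN / A

P ≈ 28.6 MPa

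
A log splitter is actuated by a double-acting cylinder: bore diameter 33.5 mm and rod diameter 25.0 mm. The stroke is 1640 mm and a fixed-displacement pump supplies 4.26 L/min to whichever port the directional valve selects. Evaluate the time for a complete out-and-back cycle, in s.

Cap-side area A_cap = π/4 × (33.5 mm)² = 881.4 mm^2
Rod-side annular area A_ann = π/4 × (33.5² − 25.0²) = 390.5 mm^2
t_ext = A_cap·L/Q = 20.36 s
t_ret = A_ann·L/Q = 9.021 s
t_cycle = t_ext + t_ret

t ≈ 29.4 s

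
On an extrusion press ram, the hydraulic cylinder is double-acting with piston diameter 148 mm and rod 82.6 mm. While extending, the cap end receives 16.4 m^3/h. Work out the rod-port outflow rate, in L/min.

Cap-side area A_cap = π/4 × (148 mm)² = 17200 mm^2
Rod-side annular area A_ann = π/4 × (148² − 82.6²) = 11840 mm^2
Piston speed v = Q_in/A_cap; rod-end outflow Q_out = v × A_ann = Q_in × A_ann/A_cap.

Q_out ≈ 188 L/min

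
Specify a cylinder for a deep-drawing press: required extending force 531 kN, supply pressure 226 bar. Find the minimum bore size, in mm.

D ≈ 173 mm

Extension force acts on the full piston face: F = P × (π/4)D².
D = √(4F / (πP)) = √(4 × 531 kN / (π × 226 bar))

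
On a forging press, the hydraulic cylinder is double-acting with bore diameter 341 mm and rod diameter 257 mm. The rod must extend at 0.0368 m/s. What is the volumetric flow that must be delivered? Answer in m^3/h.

Q ≈ 12.1 m^3/h

Cap-side area A_cap = π/4 × (341 mm)² = 91330 mm^2
Q = A × v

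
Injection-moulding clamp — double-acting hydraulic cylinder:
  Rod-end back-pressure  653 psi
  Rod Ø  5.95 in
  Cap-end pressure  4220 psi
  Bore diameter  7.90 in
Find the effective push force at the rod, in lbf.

F ≈ 1.93e5 lbf

Cap-side area A_cap = π/4 × (7.90 in)² = 49.02 in^2
Rod-side annular area A_ann = π/4 × (7.90² − 5.95²) = 21.21 in^2
Net thrust = P_cap·A_cap − P_rod·A_ann = 2.069e5 lbf − 13850 lbf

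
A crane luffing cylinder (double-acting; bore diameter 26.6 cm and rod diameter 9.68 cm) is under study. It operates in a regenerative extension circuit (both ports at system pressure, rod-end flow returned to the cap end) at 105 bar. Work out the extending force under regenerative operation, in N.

F ≈ 77300 N

With equal pressure on both faces, forces on the annular region cancel; the net push is pressure × rod cross-section.
Rod cross-section A_rod = π/4 × (9.68 cm)² = 73.59 cm^2
F = P × A_rod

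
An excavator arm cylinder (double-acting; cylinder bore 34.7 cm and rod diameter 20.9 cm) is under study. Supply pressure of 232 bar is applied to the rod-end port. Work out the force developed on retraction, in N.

F ≈ 1.40e6 N

Rod-side annular area A_ann = π/4 × (34.7² − 20.9²) = 602.6 cm^2
On retraction the pressure acts on the annular area (bore minus rod).
F = P × A_ann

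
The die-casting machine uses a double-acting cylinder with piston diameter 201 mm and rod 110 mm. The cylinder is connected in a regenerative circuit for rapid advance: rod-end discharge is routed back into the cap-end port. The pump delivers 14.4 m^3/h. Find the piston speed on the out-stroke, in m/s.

v ≈ 0.421 m/s

In regeneration the rod-end outflow joins the pump flow into the cap end, so the net volume the pump must supply per unit advance equals the rod cross-section area.
Rod cross-section A_rod = π/4 × (110 mm)² = 9503 mm^2
v = Q_pump / A_rod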